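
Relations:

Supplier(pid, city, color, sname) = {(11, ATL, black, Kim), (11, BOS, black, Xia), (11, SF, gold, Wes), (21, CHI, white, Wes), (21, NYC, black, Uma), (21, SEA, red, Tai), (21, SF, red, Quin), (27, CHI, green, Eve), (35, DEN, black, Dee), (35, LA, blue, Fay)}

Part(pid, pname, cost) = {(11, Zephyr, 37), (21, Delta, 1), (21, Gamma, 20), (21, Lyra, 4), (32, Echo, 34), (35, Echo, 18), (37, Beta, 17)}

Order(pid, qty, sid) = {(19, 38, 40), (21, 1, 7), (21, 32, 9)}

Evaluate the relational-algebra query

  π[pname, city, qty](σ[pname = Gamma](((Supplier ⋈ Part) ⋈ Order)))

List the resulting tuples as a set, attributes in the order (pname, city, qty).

{(Gamma, CHI, 1), (Gamma, CHI, 32), (Gamma, NYC, 1), (Gamma, NYC, 32), (Gamma, SEA, 1), (Gamma, SEA, 32), (Gamma, SF, 1), (Gamma, SF, 32)}

Joining Supplier and Part on pid yields {(11, ATL, black, Kim, Zephyr, 37), (11, BOS, black, Xia, Zephyr, 37), (11, SF, gold, Wes, Zephyr, 37), (21, CHI, white, Wes, Delta, 1), (21, CHI, white, Wes, Gamma, 20), (21, CHI, white, Wes, Lyra, 4), (21, NYC, black, Uma, Delta, 1), (21, NYC, black, Uma, Gamma, 20), (21, NYC, black, Uma, Lyra, 4), (21, SEA, red, Tai, Delta, 1), (21, SEA, red, Tai, Gamma, 20), (21, SEA, red, Tai, Lyra, 4), (21, SF, red, Quin, Delta, 1), (21, SF, red, Quin, Gamma, 20), (21, SF, red, Quin, Lyra, 4), (35, DEN, black, Dee, Echo, 18), (35, LA, blue, Fay, Echo, 18)}.
Joining (Supplier ⋈ Part) and Order on pid yields {(21, CHI, white, Wes, Delta, 1, 1, 7), (21, CHI, white, Wes, Delta, 1, 32, 9), (21, CHI, white, Wes, Gamma, 20, 1, 7), (21, CHI, white, Wes, Gamma, 20, 32, 9), (21, CHI, white, Wes, Lyra, 4, 1, 7), (21, CHI, white, Wes, Lyra, 4, 32, 9), (21, NYC, black, Uma, Delta, 1, 1, 7), (21, NYC, black, Uma, Delta, 1, 32, 9), (21, NYC, black, Uma, Gamma, 20, 1, 7), (21, NYC, black, Uma, Gamma, 20, 32, 9), (21, NYC, black, Uma, Lyra, 4, 1, 7), (21, NYC, black, Uma, Lyra, 4, 32, 9), (21, SEA, red, Tai, Delta, 1, 1, 7), (21, SEA, red, Tai, Delta, 1, 32, 9), (21, SEA, red, Tai, Gamma, 20, 1, 7), (21, SEA, red, Tai, Gamma, 20, 32, 9), (21, SEA, red, Tai, Lyra, 4, 1, 7), (21, SEA, red, Tai, Lyra, 4, 32, 9), (21, SF, red, Quin, Delta, 1, 1, 7), (21, SF, red, Quin, Delta, 1, 32, 9), (21, SF, red, Quin, Gamma, 20, 1, 7), (21, SF, red, Quin, Gamma, 20, 32, 9), (21, SF, red, Quin, Lyra, 4, 1, 7), (21, SF, red, Quin, Lyra, 4, 32, 9)}.
σ[pname = Gamma]: keep tuples satisfying pname = Gamma → {(21, CHI, white, Wes, Gamma, 20, 1, 7), (21, CHI, white, Wes, Gamma, 20, 32, 9), (21, NYC, black, Uma, Gamma, 20, 1, 7), (21, NYC, black, Uma, Gamma, 20, 32, 9), (21, SEA, red, Tai, Gamma, 20, 1, 7), (21, SEA, red, Tai, Gamma, 20, 32, 9), (21, SF, red, Quin, Gamma, 20, 1, 7), (21, SF, red, Quin, Gamma, 20, 32, 9)}
π_{pname, city, qty} gives {(Gamma, CHI, 1), (Gamma, CHI, 32), (Gamma, NYC, 1), (Gamma, NYC, 32), (Gamma, SEA, 1), (Gamma, SEA, 32), (Gamma, SF, 1), (Gamma, SF, 32)}.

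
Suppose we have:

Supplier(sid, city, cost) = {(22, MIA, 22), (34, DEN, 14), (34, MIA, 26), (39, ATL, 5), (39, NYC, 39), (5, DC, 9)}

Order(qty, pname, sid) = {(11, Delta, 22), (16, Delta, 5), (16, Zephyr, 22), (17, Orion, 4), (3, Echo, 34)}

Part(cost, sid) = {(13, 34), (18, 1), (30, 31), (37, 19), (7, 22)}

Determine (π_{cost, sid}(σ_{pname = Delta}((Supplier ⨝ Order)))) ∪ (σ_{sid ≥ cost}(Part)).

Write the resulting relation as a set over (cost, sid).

{(13, 34), (22, 22), (30, 31), (7, 22), (9, 5)}

Supplier ⋈ Order (natural join on sid): {(22, MIA, 22, 11, Delta), (22, MIA, 22, 16, Zephyr), (34, DEN, 14, 3, Echo), (34, MIA, 26, 3, Echo), (5, DC, 9, 16, Delta)}
σ[pname = Delta]: keep tuples satisfying pname = Delta → {(22, MIA, 22, 11, Delta), (5, DC, 9, 16, Delta)}
Projecting to cost, sid: {(22, 22), (9, 5)}
σ[sid ≥ cost]: keep tuples satisfying sid ≥ cost → {(13, 34), (30, 31), (7, 22)}
Taking the union: {(13, 34), (22, 22), (30, 31), (7, 22), (9, 5)}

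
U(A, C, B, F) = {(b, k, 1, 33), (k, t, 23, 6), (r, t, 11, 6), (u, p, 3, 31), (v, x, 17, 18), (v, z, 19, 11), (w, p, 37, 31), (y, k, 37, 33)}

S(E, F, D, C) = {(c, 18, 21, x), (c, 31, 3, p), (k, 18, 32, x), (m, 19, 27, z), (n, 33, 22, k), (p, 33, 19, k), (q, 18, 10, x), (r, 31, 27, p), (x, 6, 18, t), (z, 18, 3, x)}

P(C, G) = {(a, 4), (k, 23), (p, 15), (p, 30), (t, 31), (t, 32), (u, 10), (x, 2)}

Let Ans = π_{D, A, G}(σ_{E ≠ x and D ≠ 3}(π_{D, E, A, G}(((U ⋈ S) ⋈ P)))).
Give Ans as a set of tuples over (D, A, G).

U ⋈ S (natural join on C, F): {(b, k, 1, 33, n, 22), (b, k, 1, 33, p, 19), (k, t, 23, 6, x, 18), (r, t, 11, 6, x, 18), (u, p, 3, 31, c, 3), (u, p, 3, 31, r, 27), (v, x, 17, 18, c, 21), (v, x, 17, 18, k, 32), (v, x, 17, 18, q, 10), (v, x, 17, 18, z, 3), (w, p, 37, 31, c, 3), (w, p, 37, 31, r, 27), (y, k, 37, 33, n, 22), (y, k, 37, 33, p, 19)}
(U ⋈ S) ⋈ P (natural join on C): {(b, k, 1, 33, n, 22, 23), (b, k, 1, 33, p, 19, 23), (k, t, 23, 6, x, 18, 31), (k, t, 23, 6, x, 18, 32), (r, t, 11, 6, x, 18, 31), (r, t, 11, 6, x, 18, 32), (u, p, 3, 31, c, 3, 15), (u, p, 3, 31, c, 3, 30), (u, p, 3, 31, r, 27, 15), (u, p, 3, 31, r, 27, 30), (v, x, 17, 18, c, 21, 2), (v, x, 17, 18, k, 32, 2), (v, x, 17, 18, q, 10, 2), (v, x, 17, 18, z, 3, 2), (w, p, 37, 31, c, 3, 15), (w, p, 37, 31, c, 3, 30), (w, p, 37, 31, r, 27, 15), (w, p, 37, 31, r, 27, 30), (y, k, 37, 33, n, 22, 23), (y, k, 37, 33, p, 19, 23)}
π[D, E, A, G]: project onto (D, E, A, G) → {(10, q, v, 2), (18, x, k, 31), (18, x, k, 32), (18, x, r, 31), (18, x, r, 32), (19, p, b, 23), (19, p, y, 23), (21, c, v, 2), (22, n, b, 23), (22, n, y, 23), (27, r, u, 15), (27, r, u, 30), (27, r, w, 15), (27, r, w, 30), (3, c, u, 15), (3, c, u, 30), (3, c, w, 15), (3, c, w, 30), (3, z, v, 2), (32, k, v, 2)}
Filtering on E ≠ x and D ≠ 3 leaves {(10, q, v, 2), (19, p, b, 23), (19, p, y, 23), (21, c, v, 2), (22, n, b, 23), (22, n, y, 23), (27, r, u, 15), (27, r, u, 30), (27, r, w, 15), (27, r, w, 30), (32, k, v, 2)}.
π[D, A, G]: project onto (D, A, G) → {(10, v, 2), (19, b, 23), (19, y, 23), (21, v, 2), (22, b, 23), (22, y, 23), (27, u, 15), (27, u, 30), (27, w, 15), (27, w, 30), (32, v, 2)}

{(10, v, 2), (19, b, 23), (19, y, 23), (21, v, 2), (22, b, 23), (22, y, 23), (27, u, 15), (27, u, 30), (27, w, 15), (27, w, 30), (32, v, 2)}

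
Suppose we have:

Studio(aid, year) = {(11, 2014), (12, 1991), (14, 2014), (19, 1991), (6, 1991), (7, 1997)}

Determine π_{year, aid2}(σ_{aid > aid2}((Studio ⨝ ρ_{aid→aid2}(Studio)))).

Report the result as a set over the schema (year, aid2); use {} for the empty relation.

{(1991, 12), (1991, 6), (2014, 11)}

ρ[aid→aid2]: schema becomes (aid2, year); tuples unchanged.
Joining Studio and ρ_{aid→aid2}(Studio) on year yields {(11, 2014, 11), (11, 2014, 14), (12, 1991, 12), (12, 1991, 19), (12, 1991, 6), (14, 2014, 11), (14, 2014, 14), (19, 1991, 12), (19, 1991, 19), (19, 1991, 6), (6, 1991, 12), (6, 1991, 19), (6, 1991, 6), (7, 1997, 7)}.
Selection aid > aid2: {(12, 1991, 6), (14, 2014, 11), (19, 1991, 12), (19, 1991, 6)}
Projecting to year, aid2 (1 duplicate(s) eliminated): {(1991, 12), (1991, 6), (2014, 11)}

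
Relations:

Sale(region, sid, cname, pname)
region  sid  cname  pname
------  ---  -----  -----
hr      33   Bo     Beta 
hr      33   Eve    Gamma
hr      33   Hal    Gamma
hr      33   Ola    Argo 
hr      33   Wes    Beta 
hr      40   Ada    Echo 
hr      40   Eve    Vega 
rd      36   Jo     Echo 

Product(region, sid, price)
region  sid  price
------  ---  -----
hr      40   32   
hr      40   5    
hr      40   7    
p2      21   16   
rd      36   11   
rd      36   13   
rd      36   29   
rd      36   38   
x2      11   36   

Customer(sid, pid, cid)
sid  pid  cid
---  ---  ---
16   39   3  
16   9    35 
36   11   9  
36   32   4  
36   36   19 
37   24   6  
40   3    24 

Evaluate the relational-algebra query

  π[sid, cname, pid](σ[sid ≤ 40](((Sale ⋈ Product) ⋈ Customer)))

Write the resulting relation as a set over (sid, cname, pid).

{(36, Jo, 11), (36, Jo, 32), (36, Jo, 36), (40, Ada, 3), (40, Eve, 3)}

Sale ⋈ Product (natural join on region, sid): {(hr, 40, Ada, Echo, 32), (hr, 40, Ada, Echo, 5), (hr, 40, Ada, Echo, 7), (hr, 40, Eve, Vega, 32), (hr, 40, Eve, Vega, 5), (hr, 40, Eve, Vega, 7), (rd, 36, Jo, Echo, 11), (rd, 36, Jo, Echo, 13), (rd, 36, Jo, Echo, 29), (rd, 36, Jo, Echo, 38)}
(Sale ⋈ Product) ⋈ Customer (natural join on sid): {(hr, 40, Ada, Echo, 32, 3, 24), (hr, 40, Ada, Echo, 5, 3, 24), (hr, 40, Ada, Echo, 7, 3, 24), (hr, 40, Eve, Vega, 32, 3, 24), (hr, 40, Eve, Vega, 5, 3, 24), (hr, 40, Eve, Vega, 7, 3, 24), (rd, 36, Jo, Echo, 11, 11, 9), (rd, 36, Jo, Echo, 11, 32, 4), (rd, 36, Jo, Echo, 11, 36, 19), (rd, 36, Jo, Echo, 13, 11, 9), (rd, 36, Jo, Echo, 13, 32, 4), (rd, 36, Jo, Echo, 13, 36, 19), (rd, 36, Jo, Echo, 29, 11, 9), (rd, 36, Jo, Echo, 29, 32, 4), (rd, 36, Jo, Echo, 29, 36, 19), (rd, 36, Jo, Echo, 38, 11, 9), (rd, 36, Jo, Echo, 38, 32, 4), (rd, 36, Jo, Echo, 38, 36, 19)}
Selection sid ≤ 40: {(hr, 40, Ada, Echo, 32, 3, 24), (hr, 40, Ada, Echo, 5, 3, 24), (hr, 40, Ada, Echo, 7, 3, 24), (hr, 40, Eve, Vega, 32, 3, 24), (hr, 40, Eve, Vega, 5, 3, 24), (hr, 40, Eve, Vega, 7, 3, 24), (rd, 36, Jo, Echo, 11, 11, 9), (rd, 36, Jo, Echo, 11, 32, 4), (rd, 36, Jo, Echo, 11, 36, 19), (rd, 36, Jo, Echo, 13, 11, 9), (rd, 36, Jo, Echo, 13, 32, 4), (rd, 36, Jo, Echo, 13, 36, 19), (rd, 36, Jo, Echo, 29, 11, 9), (rd, 36, Jo, Echo, 29, 32, 4), (rd, 36, Jo, Echo, 29, 36, 19), (rd, 36, Jo, Echo, 38, 11, 9), (rd, 36, Jo, Echo, 38, 32, 4), (rd, 36, Jo, Echo, 38, 36, 19)}
Projecting to sid, cname, pid (13 duplicate(s) eliminated): {(36, Jo, 11), (36, Jo, 32), (36, Jo, 36), (40, Ada, 3), (40, Eve, 3)}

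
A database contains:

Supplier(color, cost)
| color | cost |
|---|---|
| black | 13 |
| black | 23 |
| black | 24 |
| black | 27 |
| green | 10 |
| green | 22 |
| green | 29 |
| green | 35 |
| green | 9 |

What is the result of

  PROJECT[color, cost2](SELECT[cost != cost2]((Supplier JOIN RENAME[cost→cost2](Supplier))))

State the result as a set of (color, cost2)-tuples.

ρ[cost→cost2]: schema becomes (color, cost2); tuples unchanged.
Natural join on color: {(black, 13, 13), (black, 13, 23), (black, 13, 24), (black, 13, 27), (black, 23, 13), (black, 23, 23), (black, 23, 24), (black, 23, 27), (black, 24, 13), (black, 24, 23), (black, 24, 24), (black, 24, 27), (black, 27, 13), (black, 27, 23), (black, 27, 24), (black, 27, 27), (green, 10, 10), (green, 10, 22), (green, 10, 29), (green, 10, 35), (green, 10, 9), (green, 22, 10), (green, 22, 22), (green, 22, 29), (green, 22, 35), (green, 22, 9), (green, 29, 10), (green, 29, 22), (green, 29, 29), (green, 29, 35), (green, 29, 9), (green, 35, 10), (green, 35, 22), (green, 35, 29), (green, 35, 35), (green, 35, 9), (green, 9, 10), (green, 9, 22), (green, 9, 29), (green, 9, 35), (green, 9, 9)}
Selection cost != cost2: {(black, 13, 23), (black, 13, 24), (black, 13, 27), (black, 23, 13), (black, 23, 24), (black, 23, 27), (black, 24, 13), (black, 24, 23), (black, 24, 27), (black, 27, 13), (black, 27, 23), (black, 27, 24), (green, 10, 22), (green, 10, 29), (green, 10, 35), (green, 10, 9), (green, 22, 10), (green, 22, 29), (green, 22, 35), (green, 22, 9), (green, 29, 10), (green, 29, 22), (green, 29, 35), (green, 29, 9), (green, 35, 10), (green, 35, 22), (green, 35, 29), (green, 35, 9), (green, 9, 10), (green, 9, 22), (green, 9, 29), (green, 9, 35)}
π[color, cost2]: project onto (color, cost2) (23 duplicate(s) eliminated) → {(black, 13), (black, 23), (black, 24), (black, 27), (green, 10), (green, 22), (green, 29), (green, 35), (green, 9)}

{(black, 13), (black, 23), (black, 24), (black, 27), (green, 10), (green, 22), (green, 29), (green, 35), (green, 9)}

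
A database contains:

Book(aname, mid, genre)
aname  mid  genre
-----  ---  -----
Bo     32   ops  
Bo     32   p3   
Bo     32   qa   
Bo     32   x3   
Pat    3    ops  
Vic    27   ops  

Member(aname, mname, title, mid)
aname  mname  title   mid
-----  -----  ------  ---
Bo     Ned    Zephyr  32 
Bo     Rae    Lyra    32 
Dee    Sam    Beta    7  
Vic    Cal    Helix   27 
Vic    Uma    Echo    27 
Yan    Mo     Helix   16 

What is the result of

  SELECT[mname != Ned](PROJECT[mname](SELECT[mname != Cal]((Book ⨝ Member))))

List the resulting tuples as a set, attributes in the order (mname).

Book ⋈ Member (natural join on aname, mid): {(Bo, 32, ops, Ned, Zephyr), (Bo, 32, ops, Rae, Lyra), (Bo, 32, p3, Ned, Zephyr), (Bo, 32, p3, Rae, Lyra), (Bo, 32, qa, Ned, Zephyr), (Bo, 32, qa, Rae, Lyra), (Bo, 32, x3, Ned, Zephyr), (Bo, 32, x3, Rae, Lyra), (Vic, 27, ops, Cal, Helix), (Vic, 27, ops, Uma, Echo)}
Filtering on mname != Cal leaves {(Bo, 32, ops, Ned, Zephyr), (Bo, 32, ops, Rae, Lyra), (Bo, 32, p3, Ned, Zephyr), (Bo, 32, p3, Rae, Lyra), (Bo, 32, qa, Ned, Zephyr), (Bo, 32, qa, Rae, Lyra), (Bo, 32, x3, Ned, Zephyr), (Bo, 32, x3, Rae, Lyra), (Vic, 27, ops, Uma, Echo)}.
π[mname]: project onto (mname) (6 duplicate(s) eliminated) → {Ned, Rae, Uma}
Filtering on mname != Ned leaves {Rae, Uma}.

{Rae, Uma}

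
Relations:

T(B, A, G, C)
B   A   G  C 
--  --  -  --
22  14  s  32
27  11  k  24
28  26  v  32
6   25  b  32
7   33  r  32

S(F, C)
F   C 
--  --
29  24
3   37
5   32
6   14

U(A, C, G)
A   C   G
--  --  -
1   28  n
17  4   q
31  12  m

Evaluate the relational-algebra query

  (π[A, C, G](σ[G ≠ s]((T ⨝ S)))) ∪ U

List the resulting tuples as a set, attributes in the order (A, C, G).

{(1, 28, n), (11, 24, k), (17, 4, q), (25, 32, b), (26, 32, v), (31, 12, m), (33, 32, r)}

Natural join on C: {(22, 14, s, 32, 5), (27, 11, k, 24, 29), (28, 26, v, 32, 5), (6, 25, b, 32, 5), (7, 33, r, 32, 5)}
σ[G ≠ s]: keep tuples satisfying G ≠ s → {(27, 11, k, 24, 29), (28, 26, v, 32, 5), (6, 25, b, 32, 5), (7, 33, r, 32, 5)}
π_{A, C, G} gives {(11, 24, k), (25, 32, b), (26, 32, v), (33, 32, r)}.
Taking the union: {(1, 28, n), (11, 24, k), (17, 4, q), (25, 32, b), (26, 32, v), (31, 12, m), (33, 32, r)}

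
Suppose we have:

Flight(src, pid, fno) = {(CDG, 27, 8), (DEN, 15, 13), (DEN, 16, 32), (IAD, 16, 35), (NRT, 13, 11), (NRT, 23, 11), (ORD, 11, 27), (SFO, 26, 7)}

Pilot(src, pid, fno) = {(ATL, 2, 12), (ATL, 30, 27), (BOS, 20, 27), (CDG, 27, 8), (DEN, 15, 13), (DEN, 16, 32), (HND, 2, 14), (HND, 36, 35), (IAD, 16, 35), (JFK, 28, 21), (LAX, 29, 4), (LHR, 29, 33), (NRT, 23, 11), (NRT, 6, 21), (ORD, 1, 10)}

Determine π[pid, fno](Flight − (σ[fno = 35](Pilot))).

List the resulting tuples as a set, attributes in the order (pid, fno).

σ[fno = 35]: keep tuples satisfying fno = 35 → {(HND, 36, 35), (IAD, 16, 35)}
Difference: {(CDG, 27, 8), (DEN, 15, 13), (DEN, 16, 32), (IAD, 16, 35), (NRT, 13, 11), (NRT, 23, 11), (ORD, 11, 27), (SFO, 26, 7)} with {(HND, 36, 35), (IAD, 16, 35)} → {(CDG, 27, 8), (DEN, 15, 13), (DEN, 16, 32), (NRT, 13, 11), (NRT, 23, 11), (ORD, 11, 27), (SFO, 26, 7)}
π_{pid, fno} gives {(11, 27), (13, 11), (15, 13), (16, 32), (23, 11), (26, 7), (27, 8)}.

{(11, 27), (13, 11), (15, 13), (16, 32), (23, 11), (26, 7), (27, 8)}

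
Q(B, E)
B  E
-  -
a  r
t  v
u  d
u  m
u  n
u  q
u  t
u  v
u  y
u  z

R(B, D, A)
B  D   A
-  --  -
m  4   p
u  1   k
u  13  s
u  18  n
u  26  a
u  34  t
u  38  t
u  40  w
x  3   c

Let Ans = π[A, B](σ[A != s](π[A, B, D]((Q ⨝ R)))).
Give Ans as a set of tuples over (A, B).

Q ⋈ R (natural join on B): {(u, d, 1, k), (u, d, 13, s), (u, d, 18, n), (u, d, 26, a), (u, d, 34, t), (u, d, 38, t), (u, d, 40, w), (u, m, 1, k), (u, m, 13, s), (u, m, 18, n), (u, m, 26, a), (u, m, 34, t), (u, m, 38, t), (u, m, 40, w), (u, n, 1, k), (u, n, 13, s), (u, n, 18, n), (u, n, 26, a), (u, n, 34, t), (u, n, 38, t), (u, n, 40, w), (u, q, 1, k), (u, q, 13, s), (u, q, 18, n), (u, q, 26, a), (u, q, 34, t), (u, q, 38, t), (u, q, 40, w), (u, t, 1, k), (u, t, 13, s), (u, t, 18, n), (u, t, 26, a), (u, t, 34, t), (u, t, 38, t), (u, t, 40, w), (u, v, 1, k), (u, v, 13, s), (u, v, 18, n), (u, v, 26, a), (u, v, 34, t), (u, v, 38, t), (u, v, 40, w), (u, y, 1, k), (u, y, 13, s), (u, y, 18, n), (u, y, 26, a), (u, y, 34, t), (u, y, 38, t), (u, y, 40, w), (u, z, 1, k), (u, z, 13, s), (u, z, 18, n), (u, z, 26, a), (u, z, 34, t), (u, z, 38, t), (u, z, 40, w)}
π[A, B, D]: project onto (A, B, D) (49 duplicate(s) eliminated) → {(a, u, 26), (k, u, 1), (n, u, 18), (s, u, 13), (t, u, 34), (t, u, 38), (w, u, 40)}
Selection A != s: {(a, u, 26), (k, u, 1), (n, u, 18), (t, u, 34), (t, u, 38), (w, u, 40)}
π[A, B]: project onto (A, B) (1 duplicate(s) eliminated) → {(a, u), (k, u), (n, u), (t, u), (w, u)}

{(a, u), (k, u), (n, u), (t, u), (w, u)}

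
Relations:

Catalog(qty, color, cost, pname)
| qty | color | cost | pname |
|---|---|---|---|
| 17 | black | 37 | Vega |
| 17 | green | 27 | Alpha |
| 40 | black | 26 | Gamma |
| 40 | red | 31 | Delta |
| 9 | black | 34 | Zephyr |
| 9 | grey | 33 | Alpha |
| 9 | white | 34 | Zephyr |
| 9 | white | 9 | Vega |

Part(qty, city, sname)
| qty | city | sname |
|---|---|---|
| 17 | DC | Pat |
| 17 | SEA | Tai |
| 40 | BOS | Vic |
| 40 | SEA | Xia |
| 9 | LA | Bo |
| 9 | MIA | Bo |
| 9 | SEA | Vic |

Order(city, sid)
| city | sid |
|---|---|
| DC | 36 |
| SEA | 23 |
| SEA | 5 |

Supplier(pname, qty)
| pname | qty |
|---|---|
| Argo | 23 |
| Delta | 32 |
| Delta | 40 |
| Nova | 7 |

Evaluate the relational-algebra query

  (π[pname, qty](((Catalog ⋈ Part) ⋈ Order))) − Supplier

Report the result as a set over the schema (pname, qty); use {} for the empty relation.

{(Alpha, 17), (Alpha, 9), (Gamma, 40), (Vega, 17), (Vega, 9), (Zephyr, 9)}

Natural join on qty: {(17, black, 37, Vega, DC, Pat), (17, black, 37, Vega, SEA, Tai), (17, green, 27, Alpha, DC, Pat), (17, green, 27, Alpha, SEA, Tai), (40, black, 26, Gamma, BOS, Vic), (40, black, 26, Gamma, SEA, Xia), (40, red, 31, Delta, BOS, Vic), (40, red, 31, Delta, SEA, Xia), (9, black, 34, Zephyr, LA, Bo), (9, black, 34, Zephyr, MIA, Bo), (9, black, 34, Zephyr, SEA, Vic), (9, grey, 33, Alpha, LA, Bo), (9, grey, 33, Alpha, MIA, Bo), (9, grey, 33, Alpha, SEA, Vic), (9, white, 34, Zephyr, LA, Bo), (9, white, 34, Zephyr, MIA, Bo), (9, white, 34, Zephyr, SEA, Vic), (9, white, 9, Vega, LA, Bo), (9, white, 9, Vega, MIA, Bo), (9, white, 9, Vega, SEA, Vic)}
Natural join on city: {(17, black, 37, Vega, DC, Pat, 36), (17, black, 37, Vega, SEA, Tai, 23), (17, black, 37, Vega, SEA, Tai, 5), (17, green, 27, Alpha, DC, Pat, 36), (17, green, 27, Alpha, SEA, Tai, 23), (17, green, 27, Alpha, SEA, Tai, 5), (40, black, 26, Gamma, SEA, Xia, 23), (40, black, 26, Gamma, SEA, Xia, 5), (40, red, 31, Delta, SEA, Xia, 23), (40, red, 31, Delta, SEA, Xia, 5), (9, black, 34, Zephyr, SEA, Vic, 23), (9, black, 34, Zephyr, SEA, Vic, 5), (9, grey, 33, Alpha, SEA, Vic, 23), (9, grey, 33, Alpha, SEA, Vic, 5), (9, white, 34, Zephyr, SEA, Vic, 23), (9, white, 34, Zephyr, SEA, Vic, 5), (9, white, 9, Vega, SEA, Vic, 23), (9, white, 9, Vega, SEA, Vic, 5)}
Keep only column(s) pname, qty (11 duplicate(s) eliminated): {(Alpha, 17), (Alpha, 9), (Delta, 40), (Gamma, 40), (Vega, 17), (Vega, 9), (Zephyr, 9)}
Difference: {(Alpha, 17), (Alpha, 9), (Delta, 40), (Gamma, 40), (Vega, 17), (Vega, 9), (Zephyr, 9)} with {(Argo, 23), (Delta, 32), (Delta, 40), (Nova, 7)} → {(Alpha, 17), (Alpha, 9), (Gamma, 40), (Vega, 17), (Vega, 9), (Zephyr, 9)}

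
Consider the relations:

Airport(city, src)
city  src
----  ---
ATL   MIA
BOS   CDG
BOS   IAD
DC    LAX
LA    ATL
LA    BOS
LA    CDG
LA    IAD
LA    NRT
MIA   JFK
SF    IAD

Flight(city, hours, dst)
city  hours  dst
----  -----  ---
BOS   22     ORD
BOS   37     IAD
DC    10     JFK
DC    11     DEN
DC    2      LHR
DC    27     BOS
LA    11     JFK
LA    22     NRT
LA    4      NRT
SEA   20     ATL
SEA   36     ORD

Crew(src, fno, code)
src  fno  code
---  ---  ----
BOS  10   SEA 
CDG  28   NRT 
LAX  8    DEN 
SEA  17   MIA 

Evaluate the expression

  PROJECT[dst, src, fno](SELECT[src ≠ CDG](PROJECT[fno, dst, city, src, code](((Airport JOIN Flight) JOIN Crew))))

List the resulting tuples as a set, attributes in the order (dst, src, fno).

{(BOS, LAX, 8), (DEN, LAX, 8), (JFK, BOS, 10), (JFK, LAX, 8), (LHR, LAX, 8), (NRT, BOS, 10)}

Airport ⋈ Flight (natural join on city): {(BOS, CDG, 22, ORD), (BOS, CDG, 37, IAD), (BOS, IAD, 22, ORD), (BOS, IAD, 37, IAD), (DC, LAX, 10, JFK), (DC, LAX, 11, DEN), (DC, LAX, 2, LHR), (DC, LAX, 27, BOS), (LA, ATL, 11, JFK), (LA, ATL, 22, NRT), (LA, ATL, 4, NRT), (LA, BOS, 11, JFK), (LA, BOS, 22, NRT), (LA, BOS, 4, NRT), (LA, CDG, 11, JFK), (LA, CDG, 22, NRT), (LA, CDG, 4, NRT), (LA, IAD, 11, JFK), (LA, IAD, 22, NRT), (LA, IAD, 4, NRT), (LA, NRT, 11, JFK), (LA, NRT, 22, NRT), (LA, NRT, 4, NRT)}
(Airport JOIN Flight) ⋈ Crew (natural join on src): {(BOS, CDG, 22, ORD, 28, NRT), (BOS, CDG, 37, IAD, 28, NRT), (DC, LAX, 10, JFK, 8, DEN), (DC, LAX, 11, DEN, 8, DEN), (DC, LAX, 2, LHR, 8, DEN), (DC, LAX, 27, BOS, 8, DEN), (LA, BOS, 11, JFK, 10, SEA), (LA, BOS, 22, NRT, 10, SEA), (LA, BOS, 4, NRT, 10, SEA), (LA, CDG, 11, JFK, 28, NRT), (LA, CDG, 22, NRT, 28, NRT), (LA, CDG, 4, NRT, 28, NRT)}
π_{fno, dst, city, src, code} gives {(10, JFK, LA, BOS, SEA), (10, NRT, LA, BOS, SEA), (28, IAD, BOS, CDG, NRT), (28, JFK, LA, CDG, NRT), (28, NRT, LA, CDG, NRT), (28, ORD, BOS, CDG, NRT), (8, BOS, DC, LAX, DEN), (8, DEN, DC, LAX, DEN), (8, JFK, DC, LAX, DEN), (8, LHR, DC, LAX, DEN)} (2 duplicate(s) eliminated).
Apply σ_{src ≠ CDG}; surviving tuples: {(10, JFK, LA, BOS, SEA), (10, NRT, LA, BOS, SEA), (8, BOS, DC, LAX, DEN), (8, DEN, DC, LAX, DEN), (8, JFK, DC, LAX, DEN), (8, LHR, DC, LAX, DEN)}
π_{dst, src, fno} gives {(BOS, LAX, 8), (DEN, LAX, 8), (JFK, BOS, 10), (JFK, LAX, 8), (LHR, LAX, 8), (NRT, BOS, 10)}.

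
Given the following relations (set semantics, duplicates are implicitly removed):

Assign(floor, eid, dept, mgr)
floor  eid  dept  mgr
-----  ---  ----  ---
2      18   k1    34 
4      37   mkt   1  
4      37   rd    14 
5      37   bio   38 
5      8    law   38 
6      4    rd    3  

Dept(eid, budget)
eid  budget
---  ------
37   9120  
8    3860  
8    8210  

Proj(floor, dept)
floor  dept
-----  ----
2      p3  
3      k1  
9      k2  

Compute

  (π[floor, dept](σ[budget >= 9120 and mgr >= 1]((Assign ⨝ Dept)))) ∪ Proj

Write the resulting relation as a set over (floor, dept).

{(2, p3), (3, k1), (4, mkt), (4, rd), (5, bio), (9, k2)}

Joining Assign and Dept on eid yields {(4, 37, mkt, 1, 9120), (4, 37, rd, 14, 9120), (5, 37, bio, 38, 9120), (5, 8, law, 38, 3860), (5, 8, law, 38, 8210)}.
Selection budget >= 9120 and mgr >= 1: {(4, 37, mkt, 1, 9120), (4, 37, rd, 14, 9120), (5, 37, bio, 38, 9120)}
Projecting to floor, dept: {(4, mkt), (4, rd), (5, bio)}
Set union of the two operands is {(2, p3), (3, k1), (4, mkt), (4, rd), (5, bio), (9, k2)}.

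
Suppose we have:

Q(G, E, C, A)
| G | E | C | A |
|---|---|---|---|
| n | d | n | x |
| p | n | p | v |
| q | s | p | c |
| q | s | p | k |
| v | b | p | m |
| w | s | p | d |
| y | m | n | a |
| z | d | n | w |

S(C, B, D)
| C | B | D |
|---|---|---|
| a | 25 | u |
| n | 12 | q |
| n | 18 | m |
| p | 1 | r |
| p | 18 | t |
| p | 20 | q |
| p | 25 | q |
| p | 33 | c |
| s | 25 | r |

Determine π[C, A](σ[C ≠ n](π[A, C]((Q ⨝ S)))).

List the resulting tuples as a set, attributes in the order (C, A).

{(p, c), (p, d), (p, k), (p, m), (p, v)}

Q ⋈ S (natural join on C): {(n, d, n, x, 12, q), (n, d, n, x, 18, m), (p, n, p, v, 1, r), (p, n, p, v, 18, t), (p, n, p, v, 20, q), (p, n, p, v, 25, q), (p, n, p, v, 33, c), (q, s, p, c, 1, r), (q, s, p, c, 18, t), (q, s, p, c, 20, q), (q, s, p, c, 25, q), (q, s, p, c, 33, c), (q, s, p, k, 1, r), (q, s, p, k, 18, t), (q, s, p, k, 20, q), (q, s, p, k, 25, q), (q, s, p, k, 33, c), (v, b, p, m, 1, r), (v, b, p, m, 18, t), (v, b, p, m, 20, q), (v, b, p, m, 25, q), (v, b, p, m, 33, c), (w, s, p, d, 1, r), (w, s, p, d, 18, t), (w, s, p, d, 20, q), (w, s, p, d, 25, q), (w, s, p, d, 33, c), (y, m, n, a, 12, q), (y, m, n, a, 18, m), (z, d, n, w, 12, q), (z, d, n, w, 18, m)}
Keep only column(s) A, C (23 duplicate(s) eliminated): {(a, n), (c, p), (d, p), (k, p), (m, p), (v, p), (w, n), (x, n)}
Apply σ_{C ≠ n}; surviving tuples: {(c, p), (d, p), (k, p), (m, p), (v, p)}
Keep only column(s) C, A: {(p, c), (p, d), (p, k), (p, m), (p, v)}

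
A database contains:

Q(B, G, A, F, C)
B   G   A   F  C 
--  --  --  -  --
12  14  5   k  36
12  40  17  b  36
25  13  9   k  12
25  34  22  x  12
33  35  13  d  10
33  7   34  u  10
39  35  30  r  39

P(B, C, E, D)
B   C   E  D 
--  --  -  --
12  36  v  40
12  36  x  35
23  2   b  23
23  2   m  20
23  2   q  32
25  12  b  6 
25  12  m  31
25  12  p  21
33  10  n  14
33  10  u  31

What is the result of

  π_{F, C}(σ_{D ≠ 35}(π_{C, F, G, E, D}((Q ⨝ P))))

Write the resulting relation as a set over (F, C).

{(b, 36), (d, 10), (k, 12), (k, 36), (u, 10), (x, 12)}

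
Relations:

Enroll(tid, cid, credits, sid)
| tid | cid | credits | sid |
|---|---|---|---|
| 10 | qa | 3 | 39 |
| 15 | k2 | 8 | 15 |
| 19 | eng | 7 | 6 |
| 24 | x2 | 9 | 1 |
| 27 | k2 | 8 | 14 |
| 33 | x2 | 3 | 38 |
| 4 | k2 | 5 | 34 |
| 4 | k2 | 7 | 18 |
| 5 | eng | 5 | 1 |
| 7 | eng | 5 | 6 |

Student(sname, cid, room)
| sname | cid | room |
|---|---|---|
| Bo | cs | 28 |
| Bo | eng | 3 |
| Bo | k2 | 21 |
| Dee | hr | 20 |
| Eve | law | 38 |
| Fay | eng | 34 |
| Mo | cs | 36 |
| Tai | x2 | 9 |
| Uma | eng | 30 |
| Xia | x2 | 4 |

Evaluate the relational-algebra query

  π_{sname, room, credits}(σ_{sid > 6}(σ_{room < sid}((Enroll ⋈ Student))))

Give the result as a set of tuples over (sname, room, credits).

{(Bo, 21, 5), (Tai, 9, 3), (Xia, 4, 3)}

Natural join on cid: {(15, k2, 8, 15, Bo, 21), (19, eng, 7, 6, Bo, 3), (19, eng, 7, 6, Fay, 34), (19, eng, 7, 6, Uma, 30), (24, x2, 9, 1, Tai, 9), (24, x2, 9, 1, Xia, 4), (27, k2, 8, 14, Bo, 21), (33, x2, 3, 38, Tai, 9), (33, x2, 3, 38, Xia, 4), (4, k2, 5, 34, Bo, 21), (4, k2, 7, 18, Bo, 21), (5, eng, 5, 1, Bo, 3), (5, eng, 5, 1, Fay, 34), (5, eng, 5, 1, Uma, 30), (7, eng, 5, 6, Bo, 3), (7, eng, 5, 6, Fay, 34), (7, eng, 5, 6, Uma, 30)}
Filtering on room < sid leaves {(19, eng, 7, 6, Bo, 3), (33, x2, 3, 38, Tai, 9), (33, x2, 3, 38, Xia, 4), (4, k2, 5, 34, Bo, 21), (7, eng, 5, 6, Bo, 3)}.
Filtering on sid > 6 leaves {(33, x2, 3, 38, Tai, 9), (33, x2, 3, 38, Xia, 4), (4, k2, 5, 34, Bo, 21)}.
Keep only column(s) sname, room, credits: {(Bo, 21, 5), (Tai, 9, 3), (Xia, 4, 3)}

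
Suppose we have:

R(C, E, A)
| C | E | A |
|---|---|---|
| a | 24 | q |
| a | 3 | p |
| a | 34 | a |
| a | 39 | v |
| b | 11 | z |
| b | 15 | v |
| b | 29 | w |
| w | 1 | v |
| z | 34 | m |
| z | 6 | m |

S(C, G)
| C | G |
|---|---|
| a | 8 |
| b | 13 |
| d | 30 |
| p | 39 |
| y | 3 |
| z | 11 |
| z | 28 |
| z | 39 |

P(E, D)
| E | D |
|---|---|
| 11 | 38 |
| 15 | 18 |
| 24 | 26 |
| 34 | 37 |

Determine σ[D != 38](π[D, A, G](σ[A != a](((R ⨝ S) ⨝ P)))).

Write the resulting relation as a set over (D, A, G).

Natural join on C: {(a, 24, q, 8), (a, 3, p, 8), (a, 34, a, 8), (a, 39, v, 8), (b, 11, z, 13), (b, 15, v, 13), (b, 29, w, 13), (z, 34, m, 11), (z, 34, m, 28), (z, 34, m, 39), (z, 6, m, 11), (z, 6, m, 28), (z, 6, m, 39)}
Natural join on E: {(a, 24, q, 8, 26), (a, 34, a, 8, 37), (b, 11, z, 13, 38), (b, 15, v, 13, 18), (z, 34, m, 11, 37), (z, 34, m, 28, 37), (z, 34, m, 39, 37)}
Selection A != a: {(a, 24, q, 8, 26), (b, 11, z, 13, 38), (b, 15, v, 13, 18), (z, 34, m, 11, 37), (z, 34, m, 28, 37), (z, 34, m, 39, 37)}
Projecting to D, A, G: {(18, v, 13), (26, q, 8), (37, m, 11), (37, m, 28), (37, m, 39), (38, z, 13)}
Selection D != 38: {(18, v, 13), (26, q, 8), (37, m, 11), (37, m, 28), (37, m, 39)}

{(18, v, 13), (26, q, 8), (37, m, 11), (37, m, 28), (37, m, 39)}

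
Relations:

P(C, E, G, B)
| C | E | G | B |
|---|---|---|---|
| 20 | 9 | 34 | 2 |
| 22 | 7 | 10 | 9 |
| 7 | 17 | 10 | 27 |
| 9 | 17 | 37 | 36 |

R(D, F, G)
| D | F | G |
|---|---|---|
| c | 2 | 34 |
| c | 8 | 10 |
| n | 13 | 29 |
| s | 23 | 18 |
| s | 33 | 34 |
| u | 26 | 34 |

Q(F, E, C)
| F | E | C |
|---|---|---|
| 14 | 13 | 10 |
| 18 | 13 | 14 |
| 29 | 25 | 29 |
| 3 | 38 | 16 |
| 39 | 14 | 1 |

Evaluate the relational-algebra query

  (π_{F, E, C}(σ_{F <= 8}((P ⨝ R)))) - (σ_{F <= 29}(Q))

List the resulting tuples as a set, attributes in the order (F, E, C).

{(2, 9, 20), (8, 17, 7), (8, 7, 22)}

Natural join on G: {(20, 9, 34, 2, c, 2), (20, 9, 34, 2, s, 33), (20, 9, 34, 2, u, 26), (22, 7, 10, 9, c, 8), (7, 17, 10, 27, c, 8)}
Filtering on F <= 8 leaves {(20, 9, 34, 2, c, 2), (22, 7, 10, 9, c, 8), (7, 17, 10, 27, c, 8)}.
Projecting to F, E, C: {(2, 9, 20), (8, 17, 7), (8, 7, 22)}
Filtering on F <= 29 leaves {(14, 13, 10), (18, 13, 14), (29, 25, 29), (3, 38, 16)}.
Difference: {(2, 9, 20), (8, 17, 7), (8, 7, 22)} with {(14, 13, 10), (18, 13, 14), (29, 25, 29), (3, 38, 16)} → {(2, 9, 20), (8, 17, 7), (8, 7, 22)}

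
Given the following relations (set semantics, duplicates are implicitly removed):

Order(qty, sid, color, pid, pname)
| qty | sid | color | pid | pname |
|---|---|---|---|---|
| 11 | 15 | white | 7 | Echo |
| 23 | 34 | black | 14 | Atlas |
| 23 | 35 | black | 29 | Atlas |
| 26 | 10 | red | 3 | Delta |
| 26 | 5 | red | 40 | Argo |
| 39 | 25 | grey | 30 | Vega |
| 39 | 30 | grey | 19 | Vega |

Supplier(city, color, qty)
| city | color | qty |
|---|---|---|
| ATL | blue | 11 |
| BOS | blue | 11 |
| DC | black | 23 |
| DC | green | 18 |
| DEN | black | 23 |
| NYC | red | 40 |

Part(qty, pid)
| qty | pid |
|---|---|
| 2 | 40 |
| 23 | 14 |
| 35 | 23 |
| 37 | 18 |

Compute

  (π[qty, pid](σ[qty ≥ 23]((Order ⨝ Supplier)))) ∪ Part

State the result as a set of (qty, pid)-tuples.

Natural join on qty, color: {(23, 34, black, 14, Atlas, DC), (23, 34, black, 14, Atlas, DEN), (23, 35, black, 29, Atlas, DC), (23, 35, black, 29, Atlas, DEN)}
σ[qty ≥ 23]: keep tuples satisfying qty ≥ 23 → {(23, 34, black, 14, Atlas, DC), (23, 34, black, 14, Atlas, DEN), (23, 35, black, 29, Atlas, DC), (23, 35, black, 29, Atlas, DEN)}
Keep only column(s) qty, pid (2 duplicate(s) eliminated): {(23, 14), (23, 29)}
Union: {(23, 14), (23, 29)} with {(2, 40), (23, 14), (35, 23), (37, 18)} → {(2, 40), (23, 14), (23, 29), (35, 23), (37, 18)}

{(2, 40), (23, 14), (23, 29), (35, 23), (37, 18)}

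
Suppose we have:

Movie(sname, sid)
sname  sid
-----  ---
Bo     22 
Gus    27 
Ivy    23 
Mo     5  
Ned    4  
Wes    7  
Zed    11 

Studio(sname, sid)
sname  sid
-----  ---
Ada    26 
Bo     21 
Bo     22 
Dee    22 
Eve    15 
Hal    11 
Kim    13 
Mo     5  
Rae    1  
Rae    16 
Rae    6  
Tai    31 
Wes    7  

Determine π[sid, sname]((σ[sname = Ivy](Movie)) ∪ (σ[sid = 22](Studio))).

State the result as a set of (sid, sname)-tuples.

{(22, Bo), (22, Dee), (23, Ivy)}

Apply σ_{sname = Ivy}; surviving tuples: {(Ivy, 23)}
Apply σ_{sid = 22}; surviving tuples: {(Bo, 22), (Dee, 22)}
Taking the union: {(Bo, 22), (Dee, 22), (Ivy, 23)}
Keep only column(s) sid, sname: {(22, Bo), (22, Dee), (23, Ivy)}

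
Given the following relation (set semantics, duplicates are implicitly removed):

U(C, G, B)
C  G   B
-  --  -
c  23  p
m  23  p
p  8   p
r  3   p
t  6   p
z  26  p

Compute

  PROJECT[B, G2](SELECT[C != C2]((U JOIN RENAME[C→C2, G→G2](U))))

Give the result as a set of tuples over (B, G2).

{(p, 23), (p, 26), (p, 3), (p, 6), (p, 8)}

ρ[C→C2, G→G2]: schema becomes (C2, G2, B); tuples unchanged.
Joining U and RENAME[C→C2, G→G2](U) on B yields {(c, 23, p, c, 23), (c, 23, p, m, 23), (c, 23, p, p, 8), (c, 23, p, r, 3), (c, 23, p, t, 6), (c, 23, p, z, 26), (m, 23, p, c, 23), (m, 23, p, m, 23), (m, 23, p, p, 8), (m, 23, p, r, 3), (m, 23, p, t, 6), (m, 23, p, z, 26), (p, 8, p, c, 23), (p, 8, p, m, 23), (p, 8, p, p, 8), (p, 8, p, r, 3), (p, 8, p, t, 6), (p, 8, p, z, 26), (r, 3, p, c, 23), (r, 3, p, m, 23), (r, 3, p, p, 8), (r, 3, p, r, 3), (r, 3, p, t, 6), (r, 3, p, z, 26), (t, 6, p, c, 23), (t, 6, p, m, 23), (t, 6, p, p, 8), (t, 6, p, r, 3), (t, 6, p, t, 6), (t, 6, p, z, 26), (z, 26, p, c, 23), (z, 26, p, m, 23), (z, 26, p, p, 8), (z, 26, p, r, 3), (z, 26, p, t, 6), (z, 26, p, z, 26)}.
Apply σ_{C != C2}; surviving tuples: {(c, 23, p, m, 23), (c, 23, p, p, 8), (c, 23, p, r, 3), (c, 23, p, t, 6), (c, 23, p, z, 26), (m, 23, p, c, 23), (m, 23, p, p, 8), (m, 23, p, r, 3), (m, 23, p, t, 6), (m, 23, p, z, 26), (p, 8, p, c, 23), (p, 8, p, m, 23), (p, 8, p, r, 3), (p, 8, p, t, 6), (p, 8, p, z, 26), (r, 3, p, c, 23), (r, 3, p, m, 23), (r, 3, p, p, 8), (r, 3, p, t, 6), (r, 3, p, z, 26), (t, 6, p, c, 23), (t, 6, p, m, 23), (t, 6, p, p, 8), (t, 6, p, r, 3), (t, 6, p, z, 26), (z, 26, p, c, 23), (z, 26, p, m, 23), (z, 26, p, p, 8), (z, 26, p, r, 3), (z, 26, p, t, 6)}
Keep only column(s) B, G2 (25 duplicate(s) eliminated): {(p, 23), (p, 26), (p, 3), (p, 6), (p, 8)}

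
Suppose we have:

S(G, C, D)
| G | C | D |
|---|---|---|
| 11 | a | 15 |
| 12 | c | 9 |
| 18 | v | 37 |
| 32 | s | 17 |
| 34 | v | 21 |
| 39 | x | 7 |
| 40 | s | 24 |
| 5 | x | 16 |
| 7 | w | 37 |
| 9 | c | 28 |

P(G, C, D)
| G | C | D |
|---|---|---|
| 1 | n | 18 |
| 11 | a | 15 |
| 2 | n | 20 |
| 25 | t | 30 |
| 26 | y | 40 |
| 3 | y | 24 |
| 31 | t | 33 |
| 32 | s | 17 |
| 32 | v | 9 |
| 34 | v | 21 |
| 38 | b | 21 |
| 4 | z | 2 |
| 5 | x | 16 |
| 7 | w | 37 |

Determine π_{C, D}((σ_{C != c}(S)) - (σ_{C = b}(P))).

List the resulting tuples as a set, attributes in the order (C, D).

{(a, 15), (s, 17), (s, 24), (v, 21), (v, 37), (w, 37), (x, 16), (x, 7)}

Selection C != c: {(11, a, 15), (18, v, 37), (32, s, 17), (34, v, 21), (39, x, 7), (40, s, 24), (5, x, 16), (7, w, 37)}
Selection C = b: {(38, b, 21)}
Set difference of the two operands is {(11, a, 15), (18, v, 37), (32, s, 17), (34, v, 21), (39, x, 7), (40, s, 24), (5, x, 16), (7, w, 37)}.
π[C, D]: project onto (C, D) → {(a, 15), (s, 17), (s, 24), (v, 21), (v, 37), (w, 37), (x, 16), (x, 7)}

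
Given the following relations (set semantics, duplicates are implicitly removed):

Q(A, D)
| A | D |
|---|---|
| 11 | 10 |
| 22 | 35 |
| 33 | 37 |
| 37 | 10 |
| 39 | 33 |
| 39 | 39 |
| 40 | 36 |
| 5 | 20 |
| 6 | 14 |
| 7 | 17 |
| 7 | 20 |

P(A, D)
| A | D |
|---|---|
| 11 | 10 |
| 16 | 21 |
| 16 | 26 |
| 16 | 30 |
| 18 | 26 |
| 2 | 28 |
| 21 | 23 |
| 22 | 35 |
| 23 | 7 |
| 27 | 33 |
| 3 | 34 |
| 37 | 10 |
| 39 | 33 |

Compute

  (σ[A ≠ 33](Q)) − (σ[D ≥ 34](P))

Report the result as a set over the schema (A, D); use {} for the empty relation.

{(11, 10), (37, 10), (39, 33), (39, 39), (40, 36), (5, 20), (6, 14), (7, 17), (7, 20)}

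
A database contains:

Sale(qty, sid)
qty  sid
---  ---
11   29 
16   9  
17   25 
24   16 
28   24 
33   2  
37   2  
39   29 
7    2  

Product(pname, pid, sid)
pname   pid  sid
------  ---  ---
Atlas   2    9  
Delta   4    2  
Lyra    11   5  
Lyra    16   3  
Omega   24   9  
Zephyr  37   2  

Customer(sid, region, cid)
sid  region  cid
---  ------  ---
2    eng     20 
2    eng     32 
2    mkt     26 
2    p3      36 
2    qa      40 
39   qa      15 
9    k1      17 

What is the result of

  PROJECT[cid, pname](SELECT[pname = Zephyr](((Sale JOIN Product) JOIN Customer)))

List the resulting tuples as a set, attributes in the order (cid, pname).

Natural join on sid: {(16, 9, Atlas, 2), (16, 9, Omega, 24), (33, 2, Delta, 4), (33, 2, Zephyr, 37), (37, 2, Delta, 4), (37, 2, Zephyr, 37), (7, 2, Delta, 4), (7, 2, Zephyr, 37)}
Natural join on sid: {(16, 9, Atlas, 2, k1, 17), (16, 9, Omega, 24, k1, 17), (33, 2, Delta, 4, eng, 20), (33, 2, Delta, 4, eng, 32), (33, 2, Delta, 4, mkt, 26), (33, 2, Delta, 4, p3, 36), (33, 2, Delta, 4, qa, 40), (33, 2, Zephyr, 37, eng, 20), (33, 2, Zephyr, 37, eng, 32), (33, 2, Zephyr, 37, mkt, 26), (33, 2, Zephyr, 37, p3, 36), (33, 2, Zephyr, 37, qa, 40), (37, 2, Delta, 4, eng, 20), (37, 2, Delta, 4, eng, 32), (37, 2, Delta, 4, mkt, 26), (37, 2, Delta, 4, p3, 36), (37, 2, Delta, 4, qa, 40), (37, 2, Zephyr, 37, eng, 20), (37, 2, Zephyr, 37, eng, 32), (37, 2, Zephyr, 37, mkt, 26), (37, 2, Zephyr, 37, p3, 36), (37, 2, Zephyr, 37, qa, 40), (7, 2, Delta, 4, eng, 20), (7, 2, Delta, 4, eng, 32), (7, 2, Delta, 4, mkt, 26), (7, 2, Delta, 4, p3, 36), (7, 2, Delta, 4, qa, 40), (7, 2, Zephyr, 37, eng, 20), (7, 2, Zephyr, 37, eng, 32), (7, 2, Zephyr, 37, mkt, 26), (7, 2, Zephyr, 37, p3, 36), (7, 2, Zephyr, 37, qa, 40)}
Filtering on pname = Zephyr leaves {(33, 2, Zephyr, 37, eng, 20), (33, 2, Zephyr, 37, eng, 32), (33, 2, Zephyr, 37, mkt, 26), (33, 2, Zephyr, 37, p3, 36), (33, 2, Zephyr, 37, qa, 40), (37, 2, Zephyr, 37, eng, 20), (37, 2, Zephyr, 37, eng, 32), (37, 2, Zephyr, 37, mkt, 26), (37, 2, Zephyr, 37, p3, 36), (37, 2, Zephyr, 37, qa, 40), (7, 2, Zephyr, 37, eng, 20), (7, 2, Zephyr, 37, eng, 32), (7, 2, Zephyr, 37, mkt, 26), (7, 2, Zephyr, 37, p3, 36), (7, 2, Zephyr, 37, qa, 40)}.
Projecting to cid, pname (10 duplicate(s) eliminated): {(20, Zephyr), (26, Zephyr), (32, Zephyr), (36, Zephyr), (40, Zephyr)}

{(20, Zephyr), (26, Zephyr), (32, Zephyr), (36, Zephyr), (40, Zephyr)}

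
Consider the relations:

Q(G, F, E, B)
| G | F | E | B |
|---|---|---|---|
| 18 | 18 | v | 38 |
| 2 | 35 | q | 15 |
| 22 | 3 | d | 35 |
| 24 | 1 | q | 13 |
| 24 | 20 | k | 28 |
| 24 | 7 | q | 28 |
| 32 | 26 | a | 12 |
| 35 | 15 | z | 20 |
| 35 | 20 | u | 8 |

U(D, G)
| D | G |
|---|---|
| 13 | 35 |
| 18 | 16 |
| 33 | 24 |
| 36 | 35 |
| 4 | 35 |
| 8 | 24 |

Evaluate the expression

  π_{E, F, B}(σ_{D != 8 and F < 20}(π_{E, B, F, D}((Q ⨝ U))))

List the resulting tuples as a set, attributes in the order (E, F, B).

Joining Q and U on G yields {(24, 1, q, 13, 33), (24, 1, q, 13, 8), (24, 20, k, 28, 33), (24, 20, k, 28, 8), (24, 7, q, 28, 33), (24, 7, q, 28, 8), (35, 15, z, 20, 13), (35, 15, z, 20, 36), (35, 15, z, 20, 4), (35, 20, u, 8, 13), (35, 20, u, 8, 36), (35, 20, u, 8, 4)}.
π[E, B, F, D]: project onto (E, B, F, D) → {(k, 28, 20, 33), (k, 28, 20, 8), (q, 13, 1, 33), (q, 13, 1, 8), (q, 28, 7, 33), (q, 28, 7, 8), (u, 8, 20, 13), (u, 8, 20, 36), (u, 8, 20, 4), (z, 20, 15, 13), (z, 20, 15, 36), (z, 20, 15, 4)}
Selection D != 8 and F < 20: {(q, 13, 1, 33), (q, 28, 7, 33), (z, 20, 15, 13), (z, 20, 15, 36), (z, 20, 15, 4)}
π[E, F, B]: project onto (E, F, B) (2 duplicate(s) eliminated) → {(q, 1, 13), (q, 7, 28), (z, 15, 20)}

{(q, 1, 13), (q, 7, 28), (z, 15, 20)}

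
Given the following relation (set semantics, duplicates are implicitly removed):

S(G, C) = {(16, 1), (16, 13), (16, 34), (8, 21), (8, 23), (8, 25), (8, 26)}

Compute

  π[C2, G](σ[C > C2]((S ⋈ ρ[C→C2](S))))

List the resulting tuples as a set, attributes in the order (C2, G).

{(1, 16), (13, 16), (21, 8), (23, 8), (25, 8)}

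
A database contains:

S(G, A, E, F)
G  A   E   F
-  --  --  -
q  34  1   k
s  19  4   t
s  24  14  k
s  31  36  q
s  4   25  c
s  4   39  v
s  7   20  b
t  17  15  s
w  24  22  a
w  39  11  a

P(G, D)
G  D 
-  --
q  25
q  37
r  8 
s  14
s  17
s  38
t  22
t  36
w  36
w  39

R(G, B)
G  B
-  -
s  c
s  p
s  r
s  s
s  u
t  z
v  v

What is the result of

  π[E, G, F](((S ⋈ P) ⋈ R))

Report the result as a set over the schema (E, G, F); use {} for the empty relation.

S ⋈ P (natural join on G): {(q, 34, 1, k, 25), (q, 34, 1, k, 37), (s, 19, 4, t, 14), (s, 19, 4, t, 17), (s, 19, 4, t, 38), (s, 24, 14, k, 14), (s, 24, 14, k, 17), (s, 24, 14, k, 38), (s, 31, 36, q, 14), (s, 31, 36, q, 17), (s, 31, 36, q, 38), (s, 4, 25, c, 14), (s, 4, 25, c, 17), (s, 4, 25, c, 38), (s, 4, 39, v, 14), (s, 4, 39, v, 17), (s, 4, 39, v, 38), (s, 7, 20, b, 14), (s, 7, 20, b, 17), (s, 7, 20, b, 38), (t, 17, 15, s, 22), (t, 17, 15, s, 36), (w, 24, 22, a, 36), (w, 24, 22, a, 39), (w, 39, 11, a, 36), (w, 39, 11, a, 39)}
(S ⋈ P) ⋈ R (natural join on G): {(s, 19, 4, t, 14, c), (s, 19, 4, t, 14, p), (s, 19, 4, t, 14, r), (s, 19, 4, t, 14, s), (s, 19, 4, t, 14, u), (s, 19, 4, t, 17, c), (s, 19, 4, t, 17, p), (s, 19, 4, t, 17, r), (s, 19, 4, t, 17, s), (s, 19, 4, t, 17, u), (s, 19, 4, t, 38, c), (s, 19, 4, t, 38, p), (s, 19, 4, t, 38, r), (s, 19, 4, t, 38, s), (s, 19, 4, t, 38, u), (s, 24, 14, k, 14, c), (s, 24, 14, k, 14, p), (s, 24, 14, k, 14, r), (s, 24, 14, k, 14, s), (s, 24, 14, k, 14, u), (s, 24, 14, k, 17, c), (s, 24, 14, k, 17, p), (s, 24, 14, k, 17, r), (s, 24, 14, k, 17, s), (s, 24, 14, k, 17, u), (s, 24, 14, k, 38, c), (s, 24, 14, k, 38, p), (s, 24, 14, k, 38, r), (s, 24, 14, k, 38, s), (s, 24, 14, k, 38, u), (s, 31, 36, q, 14, c), (s, 31, 36, q, 14, p), (s, 31, 36, q, 14, r), (s, 31, 36, q, 14, s), (s, 31, 36, q, 14, u), (s, 31, 36, q, 17, c), (s, 31, 36, q, 17, p), (s, 31, 36, q, 17, r), (s, 31, 36, q, 17, s), (s, 31, 36, q, 17, u), (s, 31, 36, q, 38, c), (s, 31, 36, q, 38, p), (s, 31, 36, q, 38, r), (s, 31, 36, q, 38, s), (s, 31, 36, q, 38, u), (s, 4, 25, c, 14, c), (s, 4, 25, c, 14, p), (s, 4, 25, c, 14, r), (s, 4, 25, c, 14, s), (s, 4, 25, c, 14, u), (s, 4, 25, c, 17, c), (s, 4, 25, c, 17, p), (s, 4, 25, c, 17, r), (s, 4, 25, c, 17, s), (s, 4, 25, c, 17, u), (s, 4, 25, c, 38, c), (s, 4, 25, c, 38, p), (s, 4, 25, c, 38, r), (s, 4, 25, c, 38, s), (s, 4, 25, c, 38, u), (s, 4, 39, v, 14, c), (s, 4, 39, v, 14, p), (s, 4, 39, v, 14, r), (s, 4, 39, v, 14, s), (s, 4, 39, v, 14, u), (s, 4, 39, v, 17, c), (s, 4, 39, v, 17, p), (s, 4, 39, v, 17, r), (s, 4, 39, v, 17, s), (s, 4, 39, v, 17, u), (s, 4, 39, v, 38, c), (s, 4, 39, v, 38, p), (s, 4, 39, v, 38, r), (s, 4, 39, v, 38, s), (s, 4, 39, v, 38, u), (s, 7, 20, b, 14, c), (s, 7, 20, b, 14, p), (s, 7, 20, b, 14, r), (s, 7, 20, b, 14, s), (s, 7, 20, b, 14, u), (s, 7, 20, b, 17, c), (s, 7, 20, b, 17, p), (s, 7, 20, b, 17, r), (s, 7, 20, b, 17, s), (s, 7, 20, b, 17, u), (s, 7, 20, b, 38, c), (s, 7, 20, b, 38, p), (s, 7, 20, b, 38, r), (s, 7, 20, b, 38, s), (s, 7, 20, b, 38, u), (t, 17, 15, s, 22, z), (t, 17, 15, s, 36, z)}
π_{E, G, F} gives {(14, s, k), (15, t, s), (20, s, b), (25, s, c), (36, s, q), (39, s, v), (4, s, t)} (85 duplicate(s) eliminated).

{(14, s, k), (15, t, s), (20, s, b), (25, s, c), (36, s, q), (39, s, v), (4, s, t)}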